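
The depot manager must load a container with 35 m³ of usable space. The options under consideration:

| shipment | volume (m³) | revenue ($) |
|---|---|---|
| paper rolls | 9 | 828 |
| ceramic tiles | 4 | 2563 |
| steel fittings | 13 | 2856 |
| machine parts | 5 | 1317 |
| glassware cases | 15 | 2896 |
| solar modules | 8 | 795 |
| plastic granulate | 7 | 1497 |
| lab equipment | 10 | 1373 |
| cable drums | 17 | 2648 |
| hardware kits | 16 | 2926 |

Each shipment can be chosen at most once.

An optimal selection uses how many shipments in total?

3

Best achievable revenue is 8385.
ceramic tiles + glassware cases + hardware kits hits 8385 at 35 m³.
Any selection reaching 8385 contains exactly 3 shipments.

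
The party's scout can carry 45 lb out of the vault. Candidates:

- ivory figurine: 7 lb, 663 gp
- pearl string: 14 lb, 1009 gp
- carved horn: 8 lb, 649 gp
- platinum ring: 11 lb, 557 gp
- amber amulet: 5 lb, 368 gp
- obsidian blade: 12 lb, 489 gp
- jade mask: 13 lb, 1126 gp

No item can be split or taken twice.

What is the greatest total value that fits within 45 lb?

Density check — ivory figurine 94.71, jade mask 86.62, carved horn 81.12 are the best per lb.
A density-first pass picks ivory figurine + carved horn + platinum ring + amber amulet + jade mask — 3363 at 44 lb.
Replace platinum ring and amber amulet with pearl string: the trade gains 84 net, giving 3447 at 42 lb.
Next best is ivory figurine + carved horn + platinum ring + amber amulet + jade mask at 3363 (44 lb) — short by 84.

3447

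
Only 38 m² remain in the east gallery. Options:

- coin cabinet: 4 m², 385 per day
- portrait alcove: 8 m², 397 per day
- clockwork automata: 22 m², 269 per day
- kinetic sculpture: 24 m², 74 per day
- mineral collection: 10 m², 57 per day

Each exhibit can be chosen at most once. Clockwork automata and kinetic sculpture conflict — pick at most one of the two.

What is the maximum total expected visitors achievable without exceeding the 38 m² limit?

Best packing: coin cabinet + portrait alcove + clockwork automata — 34 m², 1051 total.
Next best is coin cabinet + portrait alcove + kinetic sculpture at 856 (36 m²) — short by 195.

1051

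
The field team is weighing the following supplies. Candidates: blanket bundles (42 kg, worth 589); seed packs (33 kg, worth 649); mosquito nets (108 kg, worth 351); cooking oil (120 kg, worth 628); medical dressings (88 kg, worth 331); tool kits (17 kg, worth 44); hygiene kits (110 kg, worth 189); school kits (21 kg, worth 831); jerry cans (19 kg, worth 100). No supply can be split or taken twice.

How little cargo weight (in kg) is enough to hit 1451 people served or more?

Need the lightest bundle worth ≥ 1451.
seed packs + school kits: 1480 people served at 54 kg.
Below 54 kg the best achievable stays under 1451.

54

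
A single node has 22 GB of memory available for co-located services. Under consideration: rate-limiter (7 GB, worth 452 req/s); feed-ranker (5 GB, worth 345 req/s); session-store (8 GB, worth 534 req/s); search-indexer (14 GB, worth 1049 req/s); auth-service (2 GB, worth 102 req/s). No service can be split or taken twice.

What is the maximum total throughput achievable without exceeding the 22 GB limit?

1583

Ranking by ratio (throughput/GB): search-indexer 74.93, feed-ranker 69.00, session-store 66.75.
Greedy by ratio would take feed-ranker + search-indexer + auth-service: 21 GB used, total 1496.
Dropping feed-ranker and auth-service frees 7 GB; slotting in session-store (8 GB) lifts the total to 1583 at 22 GB.
That's the maximum — no swap from here does better than 1583.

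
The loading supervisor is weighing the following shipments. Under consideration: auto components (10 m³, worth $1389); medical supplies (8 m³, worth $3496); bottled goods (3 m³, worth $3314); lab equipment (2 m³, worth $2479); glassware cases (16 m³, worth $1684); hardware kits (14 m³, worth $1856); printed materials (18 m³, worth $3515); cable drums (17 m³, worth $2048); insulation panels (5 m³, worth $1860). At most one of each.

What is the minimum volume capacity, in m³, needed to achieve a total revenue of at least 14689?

Look for the lowest-volume combination reaching 14689.
auto components + medical supplies + bottled goods + lab equipment + printed materials + insulation panels: 16053 revenue at 46 m³.
Any bundle with less than 46 m³ falls short of 14689.

46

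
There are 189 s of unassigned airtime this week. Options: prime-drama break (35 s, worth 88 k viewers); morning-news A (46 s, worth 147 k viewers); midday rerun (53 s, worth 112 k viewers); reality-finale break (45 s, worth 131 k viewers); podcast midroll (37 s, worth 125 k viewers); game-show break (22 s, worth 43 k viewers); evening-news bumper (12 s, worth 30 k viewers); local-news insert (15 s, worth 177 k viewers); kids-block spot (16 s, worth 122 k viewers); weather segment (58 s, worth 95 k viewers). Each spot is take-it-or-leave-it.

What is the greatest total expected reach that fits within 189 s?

By expected reach per s: local-news insert 11.80, kids-block spot 7.62, podcast midroll 3.38 lead.
The ratio heuristic lands on morning-news A + reality-finale break + podcast midroll + evening-news bumper + local-news insert + kids-block spot (732) but leaves 18 s idle.
The 12 s tied up in evening-news bumper is better spent on game-show break — total rises to 745 (181 s).
The spare 8 s is too small for any remaining spot, and no exchange beats 745.

745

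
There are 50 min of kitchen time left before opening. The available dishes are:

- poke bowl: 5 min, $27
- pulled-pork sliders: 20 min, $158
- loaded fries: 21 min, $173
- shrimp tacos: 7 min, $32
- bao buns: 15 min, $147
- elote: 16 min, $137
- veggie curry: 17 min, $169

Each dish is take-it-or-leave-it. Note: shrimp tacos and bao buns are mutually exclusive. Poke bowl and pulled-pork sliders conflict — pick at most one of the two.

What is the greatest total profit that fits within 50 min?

Ranking by ratio (profit/min): veggie curry 9.94, bao buns 9.80, elote 8.56.
Bao buns + elote + veggie curry uses 48 of the 50 min and totals 453.
Runner-up poke bowl + loaded fries + shrimp tacos + veggie curry tops out at 401.

453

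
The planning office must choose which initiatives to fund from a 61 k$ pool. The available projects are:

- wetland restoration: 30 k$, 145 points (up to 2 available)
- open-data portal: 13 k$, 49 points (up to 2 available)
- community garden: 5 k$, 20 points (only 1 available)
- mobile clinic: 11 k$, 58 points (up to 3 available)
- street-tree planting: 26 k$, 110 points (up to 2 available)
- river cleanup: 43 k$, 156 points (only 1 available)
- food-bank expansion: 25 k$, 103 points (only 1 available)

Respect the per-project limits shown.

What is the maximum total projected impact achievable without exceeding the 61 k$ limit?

290

A density-first pass picks 3×mobile clinic + street-tree planting — 284 at 59 k$.
Replace 3×mobile clinic and street-tree planting with 2×wetland restoration: the trade gains 6 net, giving 290 at 60 k$.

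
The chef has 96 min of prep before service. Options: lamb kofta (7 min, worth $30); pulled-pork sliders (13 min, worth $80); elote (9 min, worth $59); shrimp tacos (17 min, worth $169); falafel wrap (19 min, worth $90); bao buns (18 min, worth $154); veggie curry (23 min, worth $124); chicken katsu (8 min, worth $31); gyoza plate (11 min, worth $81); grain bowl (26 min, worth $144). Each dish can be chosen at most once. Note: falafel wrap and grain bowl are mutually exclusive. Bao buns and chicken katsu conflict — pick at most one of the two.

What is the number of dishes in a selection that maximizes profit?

Optimal total is 687.
One optimal bundle: pulled-pork sliders + elote + shrimp tacos + bao buns + gyoza plate + grain bowl (94 min).
All optima have 6 dishes.

6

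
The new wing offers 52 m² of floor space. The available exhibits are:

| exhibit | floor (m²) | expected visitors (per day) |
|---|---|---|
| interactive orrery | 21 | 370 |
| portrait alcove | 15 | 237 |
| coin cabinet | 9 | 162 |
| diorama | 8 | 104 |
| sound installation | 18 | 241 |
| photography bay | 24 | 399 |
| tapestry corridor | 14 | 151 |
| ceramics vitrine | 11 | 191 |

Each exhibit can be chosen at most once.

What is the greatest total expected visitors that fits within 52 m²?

856

Greedy by ratio would take interactive orrery + coin cabinet + diorama + ceramics vitrine: 49 m² used, total 827.
Dropping interactive orrery frees 21 m²; slotting in photography bay (24 m²) lifts the total to 856 at 52 m².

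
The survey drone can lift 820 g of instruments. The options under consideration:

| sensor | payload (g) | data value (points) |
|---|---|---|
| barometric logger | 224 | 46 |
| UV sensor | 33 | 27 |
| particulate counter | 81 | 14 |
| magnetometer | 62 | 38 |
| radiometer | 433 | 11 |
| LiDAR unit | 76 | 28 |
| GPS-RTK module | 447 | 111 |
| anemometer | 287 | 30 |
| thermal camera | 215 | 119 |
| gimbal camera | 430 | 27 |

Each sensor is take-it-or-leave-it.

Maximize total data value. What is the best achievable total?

296

Density check — UV sensor 0.82, magnetometer 0.61, thermal camera 0.55 are the best per g.
Taking the top-ratio sensors first gives barometric logger + UV sensor + particulate counter + magnetometer + LiDAR unit + thermal camera for 272 (691 g).
The 338 g tied up in barometric logger and UV sensor and particulate counter is better spent on GPS-RTK module — total rises to 296 (800 g).
Every other selection either busts 820 g or fails to beat 296.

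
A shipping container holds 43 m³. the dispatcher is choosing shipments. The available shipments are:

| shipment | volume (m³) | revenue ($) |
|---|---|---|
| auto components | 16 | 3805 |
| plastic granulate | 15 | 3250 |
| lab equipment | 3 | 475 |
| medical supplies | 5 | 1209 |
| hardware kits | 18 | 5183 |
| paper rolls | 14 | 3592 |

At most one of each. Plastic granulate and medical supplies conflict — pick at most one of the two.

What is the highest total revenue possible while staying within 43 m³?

10672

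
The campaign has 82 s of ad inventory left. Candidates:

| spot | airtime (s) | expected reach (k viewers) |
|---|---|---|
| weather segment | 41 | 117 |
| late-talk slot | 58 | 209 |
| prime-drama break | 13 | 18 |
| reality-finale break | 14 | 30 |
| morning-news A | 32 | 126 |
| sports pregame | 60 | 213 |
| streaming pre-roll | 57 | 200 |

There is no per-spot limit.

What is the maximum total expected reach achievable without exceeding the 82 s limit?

The ratio ordering already packs tightly: reality-finale break + 2×morning-news A, 78 s, 282.
Nothing else within 82 s beats 282.

282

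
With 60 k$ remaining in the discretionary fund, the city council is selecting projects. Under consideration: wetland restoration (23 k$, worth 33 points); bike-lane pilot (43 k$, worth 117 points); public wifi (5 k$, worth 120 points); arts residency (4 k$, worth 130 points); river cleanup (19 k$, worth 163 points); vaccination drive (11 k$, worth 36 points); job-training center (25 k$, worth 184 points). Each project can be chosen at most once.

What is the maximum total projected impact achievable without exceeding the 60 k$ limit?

597

By projected impact per k$: arts residency 32.50, public wifi 24.00, river cleanup 8.58, job-training center 7.36 lead.
Best packing: public wifi + arts residency + river cleanup + job-training center — 53 k$, 597 total.
The closest alternative, arts residency + river cleanup + vaccination drive + job-training center, reaches only 513.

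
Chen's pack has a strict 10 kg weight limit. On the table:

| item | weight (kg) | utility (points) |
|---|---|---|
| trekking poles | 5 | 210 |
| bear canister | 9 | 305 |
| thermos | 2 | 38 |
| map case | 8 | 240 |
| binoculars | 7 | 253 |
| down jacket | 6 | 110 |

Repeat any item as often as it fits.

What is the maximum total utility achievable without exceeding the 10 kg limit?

420

Taking 2×trekking poles: 10 kg used, 420 in utility.
That's the maximum — no swap from here does better than 420.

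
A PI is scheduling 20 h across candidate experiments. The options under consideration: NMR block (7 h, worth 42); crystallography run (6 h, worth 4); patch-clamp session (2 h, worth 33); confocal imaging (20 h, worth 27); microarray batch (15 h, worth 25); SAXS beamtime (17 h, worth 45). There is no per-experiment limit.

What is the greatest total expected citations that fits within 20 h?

The ratio ordering already packs tightly: 10×patch-clamp session, 20 h, 330.

330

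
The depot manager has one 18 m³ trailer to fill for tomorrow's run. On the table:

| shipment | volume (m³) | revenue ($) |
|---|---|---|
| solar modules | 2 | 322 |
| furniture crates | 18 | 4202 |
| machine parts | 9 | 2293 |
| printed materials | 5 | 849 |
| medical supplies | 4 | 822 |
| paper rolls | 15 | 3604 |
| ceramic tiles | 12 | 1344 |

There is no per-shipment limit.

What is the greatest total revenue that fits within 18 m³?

4586

By revenue per m³: machine parts 254.78, paper rolls 240.27, furniture crates 233.44, medical supplies 205.50 lead.
Best packing: 2×machine parts — 18 m³, 4586 total.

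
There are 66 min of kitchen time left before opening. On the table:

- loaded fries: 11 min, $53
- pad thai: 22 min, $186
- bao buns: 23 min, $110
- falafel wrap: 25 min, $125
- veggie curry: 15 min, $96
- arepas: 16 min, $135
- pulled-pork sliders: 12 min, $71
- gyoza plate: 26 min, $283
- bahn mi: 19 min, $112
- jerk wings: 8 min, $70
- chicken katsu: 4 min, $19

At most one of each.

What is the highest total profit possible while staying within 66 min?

By profit per min: gyoza plate 10.88, jerk wings 8.75, pad thai 8.45 lead.
Greedy by ratio would take pad thai + gyoza plate + jerk wings + chicken katsu: 60 min used, total 558.
The 12 min tied up in jerk wings and chicken katsu is better spent on arepas — total rises to 604 (64 min).
Runner-up veggie curry + arepas + gyoza plate + jerk wings tops out at 584.

604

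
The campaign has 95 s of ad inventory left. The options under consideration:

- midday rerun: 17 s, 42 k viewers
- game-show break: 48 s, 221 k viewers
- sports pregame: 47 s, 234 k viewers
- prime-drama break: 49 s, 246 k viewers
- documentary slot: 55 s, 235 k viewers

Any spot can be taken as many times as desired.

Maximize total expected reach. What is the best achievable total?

468

A density-first pass picks 2×midday rerun + prime-drama break — 330 at 83 s.
Dropping 2×midday rerun and prime-drama break frees 83 s; slotting in 2×sports pregame (94 s) lifts the total to 468 at 94 s.
Nothing else within 95 s beats 468.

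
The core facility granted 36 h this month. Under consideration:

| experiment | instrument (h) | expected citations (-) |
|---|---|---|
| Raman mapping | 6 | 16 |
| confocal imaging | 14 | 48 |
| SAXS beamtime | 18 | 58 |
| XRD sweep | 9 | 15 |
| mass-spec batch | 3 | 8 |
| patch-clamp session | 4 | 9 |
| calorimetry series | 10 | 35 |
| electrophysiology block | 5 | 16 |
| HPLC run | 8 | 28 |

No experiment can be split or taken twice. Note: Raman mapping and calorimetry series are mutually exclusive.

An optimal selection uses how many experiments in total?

3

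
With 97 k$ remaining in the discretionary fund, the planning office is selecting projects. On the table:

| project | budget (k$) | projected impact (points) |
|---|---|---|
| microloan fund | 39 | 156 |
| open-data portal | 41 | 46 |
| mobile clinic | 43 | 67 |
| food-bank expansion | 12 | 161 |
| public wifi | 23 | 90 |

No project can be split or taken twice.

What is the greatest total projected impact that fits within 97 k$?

407

Taking microloan fund + food-bank expansion + public wifi: 74 k$ used, 407 in projected impact.
An exhaustive check of the 32 subsets confirms 407.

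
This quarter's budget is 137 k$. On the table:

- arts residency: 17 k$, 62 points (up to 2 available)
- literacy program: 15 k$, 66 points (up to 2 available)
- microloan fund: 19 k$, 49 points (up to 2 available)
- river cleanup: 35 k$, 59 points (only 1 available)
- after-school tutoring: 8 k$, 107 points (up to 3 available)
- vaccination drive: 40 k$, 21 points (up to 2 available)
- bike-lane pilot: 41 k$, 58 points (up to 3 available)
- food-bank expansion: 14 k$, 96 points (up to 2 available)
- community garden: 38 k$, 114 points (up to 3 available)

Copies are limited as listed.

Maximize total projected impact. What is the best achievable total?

Ranking by ratio (projected impact/k$): after-school tutoring 13.38, food-bank expansion 6.86, literacy program 4.40, arts residency 3.65.
Taking the top-ratio projects first gives 2×arts residency + 2×literacy program + microloan fund + 3×after-school tutoring + 2×food-bank expansion for 818 (135 k$).
Replace arts residency and microloan fund with community garden: the trade gains 3 net, giving 821 at 137 k$.

821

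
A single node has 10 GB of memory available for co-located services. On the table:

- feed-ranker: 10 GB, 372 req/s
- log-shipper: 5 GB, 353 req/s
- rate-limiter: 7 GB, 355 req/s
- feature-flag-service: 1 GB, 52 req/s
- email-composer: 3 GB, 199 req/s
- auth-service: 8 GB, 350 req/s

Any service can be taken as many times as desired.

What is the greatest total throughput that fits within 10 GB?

706

2×log-shipper uses 10 of the 10 GB and totals 706.
That's the maximum — no swap from here does better than 706.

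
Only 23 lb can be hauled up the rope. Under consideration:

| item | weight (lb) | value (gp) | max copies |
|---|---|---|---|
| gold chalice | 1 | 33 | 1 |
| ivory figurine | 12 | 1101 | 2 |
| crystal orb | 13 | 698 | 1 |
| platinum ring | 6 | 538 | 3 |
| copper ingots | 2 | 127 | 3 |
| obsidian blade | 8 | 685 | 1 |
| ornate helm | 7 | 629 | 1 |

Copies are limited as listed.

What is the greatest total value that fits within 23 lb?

1984

The ratio ordering already packs tightly: ivory figurine + 2×copper ingots + ornate helm, 23 lb, 1984.
That's the maximum — no swap from here does better than 1984.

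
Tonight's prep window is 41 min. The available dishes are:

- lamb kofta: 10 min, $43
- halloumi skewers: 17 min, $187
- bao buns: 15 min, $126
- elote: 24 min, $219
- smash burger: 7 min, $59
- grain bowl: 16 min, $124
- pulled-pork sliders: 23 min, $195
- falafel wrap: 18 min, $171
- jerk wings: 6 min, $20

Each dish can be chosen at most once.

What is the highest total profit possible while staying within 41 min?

A density-first pass picks halloumi skewers + falafel wrap + jerk wings — 378 at 41 min.
The 24 min tied up in falafel wrap and jerk wings is better spent on elote — total rises to 406 (41 min).
Runner-up halloumi skewers + pulled-pork sliders tops out at 382.

406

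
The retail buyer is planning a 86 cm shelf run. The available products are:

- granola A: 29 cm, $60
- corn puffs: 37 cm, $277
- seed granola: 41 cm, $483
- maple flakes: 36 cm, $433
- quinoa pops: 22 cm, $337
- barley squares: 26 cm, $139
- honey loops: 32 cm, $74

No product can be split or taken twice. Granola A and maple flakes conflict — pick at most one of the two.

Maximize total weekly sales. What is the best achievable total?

916

Greedy by ratio would take maple flakes + quinoa pops + barley squares: 84 cm used, total 909.
Dropping quinoa pops and barley squares frees 48 cm; slotting in seed granola (41 cm) lifts the total to 916 at 77 cm.
That's the maximum — no feasible swap from here does better than 916.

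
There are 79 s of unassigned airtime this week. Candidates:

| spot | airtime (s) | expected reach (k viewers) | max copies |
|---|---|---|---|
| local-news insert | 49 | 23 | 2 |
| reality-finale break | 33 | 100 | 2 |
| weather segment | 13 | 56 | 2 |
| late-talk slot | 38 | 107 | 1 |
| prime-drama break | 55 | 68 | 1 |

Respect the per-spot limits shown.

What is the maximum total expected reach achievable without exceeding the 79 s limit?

256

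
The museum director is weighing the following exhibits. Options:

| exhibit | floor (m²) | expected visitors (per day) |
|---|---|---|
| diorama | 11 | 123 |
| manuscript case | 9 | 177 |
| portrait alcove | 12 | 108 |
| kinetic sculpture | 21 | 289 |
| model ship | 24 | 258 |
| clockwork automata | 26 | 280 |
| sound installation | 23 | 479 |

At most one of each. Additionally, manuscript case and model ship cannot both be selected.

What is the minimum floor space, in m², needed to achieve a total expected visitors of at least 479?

Look for the lowest-floor combination reaching 479.
Taking sound installation gives 479 (≥ 479) for 23 m².
No combination under 23 m² hits 479.

23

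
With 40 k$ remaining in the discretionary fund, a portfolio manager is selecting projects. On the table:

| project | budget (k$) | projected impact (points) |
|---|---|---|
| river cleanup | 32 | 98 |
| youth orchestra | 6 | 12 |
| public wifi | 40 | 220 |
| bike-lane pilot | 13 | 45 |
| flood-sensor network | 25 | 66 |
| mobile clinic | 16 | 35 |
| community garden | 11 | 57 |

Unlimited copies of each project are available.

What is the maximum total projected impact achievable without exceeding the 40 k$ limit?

Public wifi uses 40 of the 40 k$ and totals 220.
No other feasible combination exceeds 220.

220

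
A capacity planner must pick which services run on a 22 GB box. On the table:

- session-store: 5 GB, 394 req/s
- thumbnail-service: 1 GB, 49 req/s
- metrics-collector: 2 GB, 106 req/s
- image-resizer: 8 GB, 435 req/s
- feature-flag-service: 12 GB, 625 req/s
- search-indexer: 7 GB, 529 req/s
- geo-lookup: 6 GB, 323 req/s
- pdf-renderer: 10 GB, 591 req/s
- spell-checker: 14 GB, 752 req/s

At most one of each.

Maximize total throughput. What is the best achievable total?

1514

By throughput per GB: session-store 78.80, search-indexer 75.57, pdf-renderer 59.10, image-resizer 54.38 lead.
The ratio ordering already packs tightly: session-store + search-indexer + pdf-renderer, 22 GB, 1514.
Every other selection either busts 22 GB or fails to beat 1514.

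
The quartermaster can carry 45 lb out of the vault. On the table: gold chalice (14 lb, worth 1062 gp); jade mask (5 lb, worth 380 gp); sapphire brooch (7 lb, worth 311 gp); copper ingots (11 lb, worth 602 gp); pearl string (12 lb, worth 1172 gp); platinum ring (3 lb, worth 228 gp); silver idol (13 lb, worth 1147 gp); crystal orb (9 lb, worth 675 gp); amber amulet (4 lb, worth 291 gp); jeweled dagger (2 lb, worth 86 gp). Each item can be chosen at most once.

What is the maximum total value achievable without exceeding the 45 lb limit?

3761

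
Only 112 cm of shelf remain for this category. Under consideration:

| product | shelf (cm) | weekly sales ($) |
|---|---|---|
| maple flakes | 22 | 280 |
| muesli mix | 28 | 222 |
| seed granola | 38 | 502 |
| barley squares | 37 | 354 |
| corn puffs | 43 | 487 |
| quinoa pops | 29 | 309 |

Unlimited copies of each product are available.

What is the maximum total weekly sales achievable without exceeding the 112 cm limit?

1400

Density check — seed granola 13.21, maple flakes 12.73, corn puffs 11.33 are the best per cm.
A density-first pass picks maple flakes + 2×seed granola — 1284 at 98 cm.
The 76 cm tied up in 2×seed granola is better spent on 4×maple flakes — total rises to 1400 (110 cm).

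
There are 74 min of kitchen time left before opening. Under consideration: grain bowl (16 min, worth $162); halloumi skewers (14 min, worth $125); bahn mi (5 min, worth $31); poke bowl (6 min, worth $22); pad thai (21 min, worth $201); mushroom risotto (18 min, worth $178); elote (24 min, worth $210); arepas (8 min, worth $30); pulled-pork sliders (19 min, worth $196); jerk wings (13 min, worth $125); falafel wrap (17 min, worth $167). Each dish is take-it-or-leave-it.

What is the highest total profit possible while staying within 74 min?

Ranking by ratio (profit/min): pulled-pork sliders 10.32, grain bowl 10.12, mushroom risotto 9.89, falafel wrap 9.82.
Taking the top-ratio dishes first gives grain bowl + mushroom risotto + pulled-pork sliders + falafel wrap for 703 (70 min).
Dropping falafel wrap frees 17 min; slotting in pad thai (21 min) lifts the total to 737 at 74 min.

737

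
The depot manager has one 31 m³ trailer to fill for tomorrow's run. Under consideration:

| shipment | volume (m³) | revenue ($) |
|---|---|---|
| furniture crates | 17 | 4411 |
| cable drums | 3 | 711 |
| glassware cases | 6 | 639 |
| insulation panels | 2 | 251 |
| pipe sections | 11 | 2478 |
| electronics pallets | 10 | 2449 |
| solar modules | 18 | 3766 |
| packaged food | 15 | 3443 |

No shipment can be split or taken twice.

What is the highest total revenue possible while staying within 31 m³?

7600

By revenue per m³: furniture crates 259.47, electronics pallets 244.90, cable drums 237.00, packaged food 229.53 lead.
Taking the top-ratio shipments first gives furniture crates + cable drums + electronics pallets for 7571 (30 m³).
The 10 m³ tied up in electronics pallets is better spent on pipe sections — total rises to 7600 (31 m³).
Every other selection either busts 31 m³ or fails to beat 7600.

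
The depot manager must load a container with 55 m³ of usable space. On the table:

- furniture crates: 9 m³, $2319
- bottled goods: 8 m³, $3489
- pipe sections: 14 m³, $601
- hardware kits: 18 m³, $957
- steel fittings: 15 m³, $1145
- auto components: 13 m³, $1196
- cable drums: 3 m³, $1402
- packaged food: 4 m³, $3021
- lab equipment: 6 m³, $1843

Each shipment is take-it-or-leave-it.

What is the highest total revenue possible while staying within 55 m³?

Density check — packaged food 755.25, cable drums 467.33, bottled goods 436.12 are the best per m³.
Furniture crates + bottled goods + auto components + cable drums + packaged food + lab equipment uses 43 of the 55 m³ and totals 13270.
Next best is furniture crates + bottled goods + steel fittings + cable drums + packaged food + lab equipment at 13219 (45 m³) — short by 51.

13270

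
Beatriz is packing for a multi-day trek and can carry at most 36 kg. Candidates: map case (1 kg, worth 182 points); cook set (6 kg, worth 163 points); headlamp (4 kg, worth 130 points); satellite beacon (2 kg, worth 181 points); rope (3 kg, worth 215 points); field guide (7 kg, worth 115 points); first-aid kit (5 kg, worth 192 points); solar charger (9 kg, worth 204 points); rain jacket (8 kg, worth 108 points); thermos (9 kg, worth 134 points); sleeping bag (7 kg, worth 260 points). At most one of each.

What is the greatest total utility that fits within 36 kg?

By utility per kg: map case 182.00, satellite beacon 90.50, rope 71.67, first-aid kit 38.40 lead.
Best packing: map case + cook set + headlamp + satellite beacon + rope + field guide + first-aid kit + sleeping bag — 35 kg, 1438 total.

1438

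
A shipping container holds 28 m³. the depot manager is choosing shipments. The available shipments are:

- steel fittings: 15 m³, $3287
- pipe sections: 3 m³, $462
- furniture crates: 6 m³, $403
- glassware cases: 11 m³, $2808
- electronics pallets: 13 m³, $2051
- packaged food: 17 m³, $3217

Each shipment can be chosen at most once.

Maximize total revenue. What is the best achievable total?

Ranking by ratio (revenue/m³): glassware cases 255.27, steel fittings 219.13, packaged food 189.24, electronics pallets 157.77.
Best packing: steel fittings + glassware cases — 26 m³, 6095 total.
The closest alternative, glassware cases + packaged food, reaches only 6025.

6095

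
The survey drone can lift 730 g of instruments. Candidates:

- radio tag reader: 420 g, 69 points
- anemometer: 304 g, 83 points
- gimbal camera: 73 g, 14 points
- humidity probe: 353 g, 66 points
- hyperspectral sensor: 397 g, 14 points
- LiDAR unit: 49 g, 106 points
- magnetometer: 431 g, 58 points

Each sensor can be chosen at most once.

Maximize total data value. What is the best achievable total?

255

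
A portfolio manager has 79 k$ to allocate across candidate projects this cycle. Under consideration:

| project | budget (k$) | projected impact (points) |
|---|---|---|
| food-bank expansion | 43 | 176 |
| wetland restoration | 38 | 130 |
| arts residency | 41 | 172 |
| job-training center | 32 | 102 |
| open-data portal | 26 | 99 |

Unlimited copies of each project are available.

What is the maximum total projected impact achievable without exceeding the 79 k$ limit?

302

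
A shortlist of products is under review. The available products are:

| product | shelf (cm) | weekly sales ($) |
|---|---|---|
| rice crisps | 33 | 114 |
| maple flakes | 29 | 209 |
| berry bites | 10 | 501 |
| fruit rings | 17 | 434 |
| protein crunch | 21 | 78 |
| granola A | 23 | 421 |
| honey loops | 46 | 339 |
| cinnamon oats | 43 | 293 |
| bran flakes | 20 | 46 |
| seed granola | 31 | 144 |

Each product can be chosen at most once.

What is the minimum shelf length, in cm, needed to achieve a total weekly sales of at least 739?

Need the lightest bundle worth ≥ 739.
berry bites + fruit rings: 935 weekly sales at 27 cm.
Below 27 cm the best achievable stays under 739.

27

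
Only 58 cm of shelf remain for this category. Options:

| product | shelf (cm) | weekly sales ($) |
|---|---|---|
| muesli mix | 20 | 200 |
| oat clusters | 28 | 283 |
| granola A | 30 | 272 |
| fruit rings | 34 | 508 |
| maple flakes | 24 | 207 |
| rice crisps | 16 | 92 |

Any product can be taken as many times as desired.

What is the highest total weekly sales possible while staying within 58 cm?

715

Taking the top-ratio products first gives muesli mix + fruit rings for 708 (54 cm).
Replace muesli mix with maple flakes: the trade gains 7 net, giving 715 at 58 cm.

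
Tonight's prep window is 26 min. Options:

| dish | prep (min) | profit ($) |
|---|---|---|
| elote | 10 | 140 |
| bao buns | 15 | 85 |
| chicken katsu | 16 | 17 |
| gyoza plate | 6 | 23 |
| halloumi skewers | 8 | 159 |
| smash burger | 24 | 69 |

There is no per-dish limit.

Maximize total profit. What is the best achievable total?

Ranking by ratio (profit/min): halloumi skewers 19.88, elote 14.00, bao buns 5.67, gyoza plate 3.83.
3×halloumi skewers uses 24 of the 26 min and totals 477.
Nothing else within 26 min beats 477.

477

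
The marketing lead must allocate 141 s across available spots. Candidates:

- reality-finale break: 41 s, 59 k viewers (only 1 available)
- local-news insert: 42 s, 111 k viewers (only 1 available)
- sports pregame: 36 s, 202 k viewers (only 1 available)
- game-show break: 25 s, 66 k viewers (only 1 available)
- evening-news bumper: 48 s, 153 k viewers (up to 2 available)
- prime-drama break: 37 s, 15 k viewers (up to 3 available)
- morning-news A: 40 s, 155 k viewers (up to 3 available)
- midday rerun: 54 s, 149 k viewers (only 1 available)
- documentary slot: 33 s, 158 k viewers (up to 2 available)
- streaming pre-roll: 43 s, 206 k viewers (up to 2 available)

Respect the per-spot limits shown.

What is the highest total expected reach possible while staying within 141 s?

632

Density check — sports pregame 5.61, streaming pre-roll 4.79, documentary slot 4.79 are the best per s.
The ratio heuristic lands on sports pregame + 2×streaming pre-roll (614) but leaves 19 s idle.
Dropping streaming pre-roll frees 43 s; slotting in game-show break + documentary slot (58 s) lifts the total to 632 at 137 s.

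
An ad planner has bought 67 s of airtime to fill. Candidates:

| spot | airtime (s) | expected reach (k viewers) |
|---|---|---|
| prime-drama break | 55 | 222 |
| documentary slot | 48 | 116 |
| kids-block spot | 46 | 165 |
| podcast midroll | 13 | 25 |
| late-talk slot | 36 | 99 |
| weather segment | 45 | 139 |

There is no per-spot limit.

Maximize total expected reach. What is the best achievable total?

222

The ratio ordering already packs tightly: prime-drama break, 55 s, 222.
Every other selection either busts 67 s or fails to beat 222.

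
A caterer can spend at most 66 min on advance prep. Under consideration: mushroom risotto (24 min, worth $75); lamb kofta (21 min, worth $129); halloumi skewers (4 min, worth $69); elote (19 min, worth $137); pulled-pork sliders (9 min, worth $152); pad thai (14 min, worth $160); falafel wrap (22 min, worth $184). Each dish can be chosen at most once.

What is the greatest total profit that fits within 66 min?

633

Filling by ratio: halloumi skewers + pulled-pork sliders + pad thai + falafel wrap for 565, with 17 min left unused.
The 4 min tied up in halloumi skewers is better spent on elote — total rises to 633 (64 min).
Runner-up lamb kofta + pulled-pork sliders + pad thai + falafel wrap tops out at 625.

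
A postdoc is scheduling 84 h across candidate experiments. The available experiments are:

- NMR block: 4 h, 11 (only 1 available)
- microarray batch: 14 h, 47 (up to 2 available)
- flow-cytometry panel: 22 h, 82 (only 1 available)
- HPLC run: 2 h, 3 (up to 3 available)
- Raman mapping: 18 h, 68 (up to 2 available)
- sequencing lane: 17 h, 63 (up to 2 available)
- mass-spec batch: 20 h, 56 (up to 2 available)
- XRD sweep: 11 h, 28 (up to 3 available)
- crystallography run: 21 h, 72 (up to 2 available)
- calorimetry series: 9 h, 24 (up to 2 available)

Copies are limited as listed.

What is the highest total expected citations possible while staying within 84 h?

Ranking by ratio (expected citations/h): Raman mapping 3.78, flow-cytometry panel 3.73, sequencing lane 3.71.
The ratio heuristic lands on NMR block + flow-cytometry panel + 2×HPLC run + 2×Raman mapping + sequencing lane (298) but leaves 1 h idle.
Reworking the packing: microarray batch + 2×Raman mapping + 2×sequencing lane uses 84 h and improves the total to 309.
No other feasible combination exceeds 309.

309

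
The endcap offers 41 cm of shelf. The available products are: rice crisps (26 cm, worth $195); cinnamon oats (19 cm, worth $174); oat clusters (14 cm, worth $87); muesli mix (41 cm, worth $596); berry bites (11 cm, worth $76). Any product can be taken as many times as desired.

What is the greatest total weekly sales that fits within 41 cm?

596

Ranking by ratio (weekly sales/cm): muesli mix 14.54, cinnamon oats 9.16, rice crisps 7.50, berry bites 6.91.
The ratio ordering already packs tightly: muesli mix, 41 cm, 596.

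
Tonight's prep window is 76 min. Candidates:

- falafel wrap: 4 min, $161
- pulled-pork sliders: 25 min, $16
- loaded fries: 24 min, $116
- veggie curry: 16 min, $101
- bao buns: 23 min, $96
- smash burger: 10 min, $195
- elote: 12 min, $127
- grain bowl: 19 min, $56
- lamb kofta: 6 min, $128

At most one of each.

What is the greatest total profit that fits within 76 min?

828

Best packing: falafel wrap + loaded fries + veggie curry + smash burger + elote + lamb kofta — 72 min, 828 total.
The closest alternative, falafel wrap + veggie curry + bao buns + smash burger + elote + lamb kofta, reaches only 808.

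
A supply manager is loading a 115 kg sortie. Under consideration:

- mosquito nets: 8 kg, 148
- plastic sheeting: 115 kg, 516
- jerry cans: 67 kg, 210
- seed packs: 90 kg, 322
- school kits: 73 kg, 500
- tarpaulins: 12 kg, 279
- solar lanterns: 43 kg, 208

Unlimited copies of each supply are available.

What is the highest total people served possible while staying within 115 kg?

2528

The ratio heuristic lands on 9×tarpaulins (2511) but leaves 7 kg idle.
Replace tarpaulins with 2×mosquito nets: the trade gains 17 net, giving 2528 at 112 kg.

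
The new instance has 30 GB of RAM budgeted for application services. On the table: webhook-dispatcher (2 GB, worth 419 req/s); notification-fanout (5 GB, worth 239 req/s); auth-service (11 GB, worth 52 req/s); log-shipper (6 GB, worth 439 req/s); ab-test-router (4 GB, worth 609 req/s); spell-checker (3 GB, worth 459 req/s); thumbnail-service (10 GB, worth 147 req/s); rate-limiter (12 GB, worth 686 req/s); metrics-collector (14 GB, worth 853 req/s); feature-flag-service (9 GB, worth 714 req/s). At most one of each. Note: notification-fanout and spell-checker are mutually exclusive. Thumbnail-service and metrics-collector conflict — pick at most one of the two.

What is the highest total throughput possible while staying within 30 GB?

Density check — webhook-dispatcher 209.50, spell-checker 153.00, ab-test-router 152.25, feature-flag-service 79.33 are the best per GB.
Taking webhook-dispatcher + ab-test-router + spell-checker + rate-limiter + feature-flag-service: 30 GB used, 2887 in throughput.
Every other selection either busts 30 GB or breaks a pairing rule or fails to beat 2887.

2887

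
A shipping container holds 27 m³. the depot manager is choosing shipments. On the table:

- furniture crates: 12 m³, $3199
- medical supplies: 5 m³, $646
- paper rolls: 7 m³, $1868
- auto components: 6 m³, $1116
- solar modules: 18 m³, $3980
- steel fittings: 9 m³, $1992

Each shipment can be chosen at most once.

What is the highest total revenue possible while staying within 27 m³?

6307

The ratio heuristic lands on furniture crates + paper rolls + auto components (6183) but leaves 2 m³ idle.
Replace paper rolls with steel fittings: the trade gains 124 net, giving 6307 at 27 m³.
An exhaustive check of the 64 subsets confirms 6307.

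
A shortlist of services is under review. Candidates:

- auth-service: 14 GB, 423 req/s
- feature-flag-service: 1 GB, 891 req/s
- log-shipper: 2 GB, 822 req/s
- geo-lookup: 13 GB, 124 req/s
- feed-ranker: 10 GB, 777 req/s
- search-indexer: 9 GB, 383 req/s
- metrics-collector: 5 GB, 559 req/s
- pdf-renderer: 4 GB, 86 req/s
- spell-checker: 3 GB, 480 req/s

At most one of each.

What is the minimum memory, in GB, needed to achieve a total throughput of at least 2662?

11

Need the lightest bundle worth ≥ 2662.
feature-flag-service + log-shipper + metrics-collector + spell-checker: 2752 throughput at 11 GB.
Any bundle with less than 11 GB falls short of 2662.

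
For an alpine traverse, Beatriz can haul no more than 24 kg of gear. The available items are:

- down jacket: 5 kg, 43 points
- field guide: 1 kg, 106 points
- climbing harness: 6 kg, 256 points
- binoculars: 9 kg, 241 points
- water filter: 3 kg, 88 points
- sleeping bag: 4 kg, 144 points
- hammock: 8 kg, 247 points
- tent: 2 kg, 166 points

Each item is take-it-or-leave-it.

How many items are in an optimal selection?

6

Best achievable utility is 1007.
field guide + climbing harness + water filter + sleeping bag + hammock + tent hits 1007 at 24 kg.
Any selection reaching 1007 contains exactly 6 items.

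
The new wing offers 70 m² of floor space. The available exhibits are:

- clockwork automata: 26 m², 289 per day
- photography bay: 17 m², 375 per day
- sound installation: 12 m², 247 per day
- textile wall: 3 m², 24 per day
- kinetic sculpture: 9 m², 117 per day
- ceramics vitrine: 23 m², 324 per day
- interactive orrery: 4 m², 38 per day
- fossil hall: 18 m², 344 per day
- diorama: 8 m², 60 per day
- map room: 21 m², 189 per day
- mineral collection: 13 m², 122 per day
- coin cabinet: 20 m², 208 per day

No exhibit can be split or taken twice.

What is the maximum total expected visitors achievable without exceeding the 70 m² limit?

1290

The ratio ordering already packs tightly: photography bay + sound installation + ceramics vitrine + fossil hall, 70 m², 1290.
Next best is photography bay + sound installation + kinetic sculpture + fossil hall + mineral collection at 1205 (69 m²) — short by 85.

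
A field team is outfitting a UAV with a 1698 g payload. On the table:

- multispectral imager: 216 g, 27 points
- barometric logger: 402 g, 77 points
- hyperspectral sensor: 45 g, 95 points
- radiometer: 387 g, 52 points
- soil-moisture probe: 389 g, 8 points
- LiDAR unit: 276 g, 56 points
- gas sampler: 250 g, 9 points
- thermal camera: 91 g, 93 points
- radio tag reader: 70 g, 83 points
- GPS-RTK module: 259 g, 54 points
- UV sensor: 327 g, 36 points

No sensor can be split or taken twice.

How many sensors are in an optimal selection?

8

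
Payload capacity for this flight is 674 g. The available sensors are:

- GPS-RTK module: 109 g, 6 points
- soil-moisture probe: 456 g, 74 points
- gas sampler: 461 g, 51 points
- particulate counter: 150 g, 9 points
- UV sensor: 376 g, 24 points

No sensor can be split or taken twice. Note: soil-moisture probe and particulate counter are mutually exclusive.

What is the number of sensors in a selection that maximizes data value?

2

Optimal total is 80.
One optimal bundle: GPS-RTK module + soil-moisture probe (565 g).
All optima have 2 sensors.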